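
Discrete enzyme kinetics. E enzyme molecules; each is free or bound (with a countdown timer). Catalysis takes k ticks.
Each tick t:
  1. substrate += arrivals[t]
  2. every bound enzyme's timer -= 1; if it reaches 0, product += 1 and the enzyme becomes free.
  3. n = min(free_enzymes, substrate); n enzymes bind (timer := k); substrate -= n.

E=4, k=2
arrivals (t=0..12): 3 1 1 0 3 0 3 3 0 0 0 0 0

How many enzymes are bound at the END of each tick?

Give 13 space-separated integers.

Answer: 3 4 2 1 3 3 3 4 3 2 0 0 0

Derivation:
t=0: arr=3 -> substrate=0 bound=3 product=0
t=1: arr=1 -> substrate=0 bound=4 product=0
t=2: arr=1 -> substrate=0 bound=2 product=3
t=3: arr=0 -> substrate=0 bound=1 product=4
t=4: arr=3 -> substrate=0 bound=3 product=5
t=5: arr=0 -> substrate=0 bound=3 product=5
t=6: arr=3 -> substrate=0 bound=3 product=8
t=7: arr=3 -> substrate=2 bound=4 product=8
t=8: arr=0 -> substrate=0 bound=3 product=11
t=9: arr=0 -> substrate=0 bound=2 product=12
t=10: arr=0 -> substrate=0 bound=0 product=14
t=11: arr=0 -> substrate=0 bound=0 product=14
t=12: arr=0 -> substrate=0 bound=0 product=14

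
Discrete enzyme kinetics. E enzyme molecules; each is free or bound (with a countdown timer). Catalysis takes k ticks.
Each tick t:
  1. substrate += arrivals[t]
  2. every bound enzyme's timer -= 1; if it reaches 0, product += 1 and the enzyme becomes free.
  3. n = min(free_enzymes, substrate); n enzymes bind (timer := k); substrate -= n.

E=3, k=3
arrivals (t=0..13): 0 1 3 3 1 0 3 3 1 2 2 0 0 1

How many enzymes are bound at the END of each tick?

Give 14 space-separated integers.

Answer: 0 1 3 3 3 3 3 3 3 3 3 3 3 3

Derivation:
t=0: arr=0 -> substrate=0 bound=0 product=0
t=1: arr=1 -> substrate=0 bound=1 product=0
t=2: arr=3 -> substrate=1 bound=3 product=0
t=3: arr=3 -> substrate=4 bound=3 product=0
t=4: arr=1 -> substrate=4 bound=3 product=1
t=5: arr=0 -> substrate=2 bound=3 product=3
t=6: arr=3 -> substrate=5 bound=3 product=3
t=7: arr=3 -> substrate=7 bound=3 product=4
t=8: arr=1 -> substrate=6 bound=3 product=6
t=9: arr=2 -> substrate=8 bound=3 product=6
t=10: arr=2 -> substrate=9 bound=3 product=7
t=11: arr=0 -> substrate=7 bound=3 product=9
t=12: arr=0 -> substrate=7 bound=3 product=9
t=13: arr=1 -> substrate=7 bound=3 product=10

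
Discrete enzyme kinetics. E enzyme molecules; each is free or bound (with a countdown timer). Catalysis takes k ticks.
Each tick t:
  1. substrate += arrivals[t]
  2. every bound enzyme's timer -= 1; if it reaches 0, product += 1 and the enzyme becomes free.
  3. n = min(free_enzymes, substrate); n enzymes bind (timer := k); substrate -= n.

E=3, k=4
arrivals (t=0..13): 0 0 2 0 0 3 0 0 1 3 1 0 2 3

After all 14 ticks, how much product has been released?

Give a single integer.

Answer: 6

Derivation:
t=0: arr=0 -> substrate=0 bound=0 product=0
t=1: arr=0 -> substrate=0 bound=0 product=0
t=2: arr=2 -> substrate=0 bound=2 product=0
t=3: arr=0 -> substrate=0 bound=2 product=0
t=4: arr=0 -> substrate=0 bound=2 product=0
t=5: arr=3 -> substrate=2 bound=3 product=0
t=6: arr=0 -> substrate=0 bound=3 product=2
t=7: arr=0 -> substrate=0 bound=3 product=2
t=8: arr=1 -> substrate=1 bound=3 product=2
t=9: arr=3 -> substrate=3 bound=3 product=3
t=10: arr=1 -> substrate=2 bound=3 product=5
t=11: arr=0 -> substrate=2 bound=3 product=5
t=12: arr=2 -> substrate=4 bound=3 product=5
t=13: arr=3 -> substrate=6 bound=3 product=6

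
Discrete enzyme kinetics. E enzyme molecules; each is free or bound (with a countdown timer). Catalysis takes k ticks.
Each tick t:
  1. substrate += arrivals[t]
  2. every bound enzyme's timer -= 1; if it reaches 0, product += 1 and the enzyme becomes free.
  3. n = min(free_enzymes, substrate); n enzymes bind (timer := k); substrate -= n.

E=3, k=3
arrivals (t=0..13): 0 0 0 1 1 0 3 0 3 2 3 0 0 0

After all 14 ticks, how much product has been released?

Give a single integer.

Answer: 8

Derivation:
t=0: arr=0 -> substrate=0 bound=0 product=0
t=1: arr=0 -> substrate=0 bound=0 product=0
t=2: arr=0 -> substrate=0 bound=0 product=0
t=3: arr=1 -> substrate=0 bound=1 product=0
t=4: arr=1 -> substrate=0 bound=2 product=0
t=5: arr=0 -> substrate=0 bound=2 product=0
t=6: arr=3 -> substrate=1 bound=3 product=1
t=7: arr=0 -> substrate=0 bound=3 product=2
t=8: arr=3 -> substrate=3 bound=3 product=2
t=9: arr=2 -> substrate=3 bound=3 product=4
t=10: arr=3 -> substrate=5 bound=3 product=5
t=11: arr=0 -> substrate=5 bound=3 product=5
t=12: arr=0 -> substrate=3 bound=3 product=7
t=13: arr=0 -> substrate=2 bound=3 product=8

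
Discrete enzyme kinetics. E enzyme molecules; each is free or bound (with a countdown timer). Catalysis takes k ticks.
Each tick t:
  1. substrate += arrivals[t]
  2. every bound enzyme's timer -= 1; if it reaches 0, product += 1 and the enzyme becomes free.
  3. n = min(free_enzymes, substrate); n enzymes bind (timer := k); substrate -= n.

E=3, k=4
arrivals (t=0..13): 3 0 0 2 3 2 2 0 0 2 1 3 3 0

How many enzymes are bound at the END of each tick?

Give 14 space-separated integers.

Answer: 3 3 3 3 3 3 3 3 3 3 3 3 3 3

Derivation:
t=0: arr=3 -> substrate=0 bound=3 product=0
t=1: arr=0 -> substrate=0 bound=3 product=0
t=2: arr=0 -> substrate=0 bound=3 product=0
t=3: arr=2 -> substrate=2 bound=3 product=0
t=4: arr=3 -> substrate=2 bound=3 product=3
t=5: arr=2 -> substrate=4 bound=3 product=3
t=6: arr=2 -> substrate=6 bound=3 product=3
t=7: arr=0 -> substrate=6 bound=3 product=3
t=8: arr=0 -> substrate=3 bound=3 product=6
t=9: arr=2 -> substrate=5 bound=3 product=6
t=10: arr=1 -> substrate=6 bound=3 product=6
t=11: arr=3 -> substrate=9 bound=3 product=6
t=12: arr=3 -> substrate=9 bound=3 product=9
t=13: arr=0 -> substrate=9 bound=3 product=9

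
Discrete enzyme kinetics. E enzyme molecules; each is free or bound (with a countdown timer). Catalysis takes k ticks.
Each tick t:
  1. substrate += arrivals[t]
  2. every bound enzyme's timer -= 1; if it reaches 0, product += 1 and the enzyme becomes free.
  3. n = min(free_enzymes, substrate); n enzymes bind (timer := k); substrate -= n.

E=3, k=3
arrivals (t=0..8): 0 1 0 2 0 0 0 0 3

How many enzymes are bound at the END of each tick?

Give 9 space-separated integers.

Answer: 0 1 1 3 2 2 0 0 3

Derivation:
t=0: arr=0 -> substrate=0 bound=0 product=0
t=1: arr=1 -> substrate=0 bound=1 product=0
t=2: arr=0 -> substrate=0 bound=1 product=0
t=3: arr=2 -> substrate=0 bound=3 product=0
t=4: arr=0 -> substrate=0 bound=2 product=1
t=5: arr=0 -> substrate=0 bound=2 product=1
t=6: arr=0 -> substrate=0 bound=0 product=3
t=7: arr=0 -> substrate=0 bound=0 product=3
t=8: arr=3 -> substrate=0 bound=3 product=3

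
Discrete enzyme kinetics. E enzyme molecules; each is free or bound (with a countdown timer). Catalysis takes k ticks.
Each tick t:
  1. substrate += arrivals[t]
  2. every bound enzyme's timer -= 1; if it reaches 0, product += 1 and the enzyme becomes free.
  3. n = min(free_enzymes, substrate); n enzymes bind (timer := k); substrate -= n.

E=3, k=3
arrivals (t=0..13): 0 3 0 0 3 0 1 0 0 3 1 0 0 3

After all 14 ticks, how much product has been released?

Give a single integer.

t=0: arr=0 -> substrate=0 bound=0 product=0
t=1: arr=3 -> substrate=0 bound=3 product=0
t=2: arr=0 -> substrate=0 bound=3 product=0
t=3: arr=0 -> substrate=0 bound=3 product=0
t=4: arr=3 -> substrate=0 bound=3 product=3
t=5: arr=0 -> substrate=0 bound=3 product=3
t=6: arr=1 -> substrate=1 bound=3 product=3
t=7: arr=0 -> substrate=0 bound=1 product=6
t=8: arr=0 -> substrate=0 bound=1 product=6
t=9: arr=3 -> substrate=1 bound=3 product=6
t=10: arr=1 -> substrate=1 bound=3 product=7
t=11: arr=0 -> substrate=1 bound=3 product=7
t=12: arr=0 -> substrate=0 bound=2 product=9
t=13: arr=3 -> substrate=1 bound=3 product=10

Answer: 10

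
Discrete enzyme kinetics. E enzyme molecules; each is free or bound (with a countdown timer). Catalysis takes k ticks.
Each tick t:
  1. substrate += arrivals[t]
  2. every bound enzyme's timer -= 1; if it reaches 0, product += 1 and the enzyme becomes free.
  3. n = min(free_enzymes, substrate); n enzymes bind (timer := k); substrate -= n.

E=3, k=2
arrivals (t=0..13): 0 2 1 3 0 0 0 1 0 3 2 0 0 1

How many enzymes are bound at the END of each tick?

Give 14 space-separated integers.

Answer: 0 2 3 3 3 1 0 1 1 3 3 2 2 1

Derivation:
t=0: arr=0 -> substrate=0 bound=0 product=0
t=1: arr=2 -> substrate=0 bound=2 product=0
t=2: arr=1 -> substrate=0 bound=3 product=0
t=3: arr=3 -> substrate=1 bound=3 product=2
t=4: arr=0 -> substrate=0 bound=3 product=3
t=5: arr=0 -> substrate=0 bound=1 product=5
t=6: arr=0 -> substrate=0 bound=0 product=6
t=7: arr=1 -> substrate=0 bound=1 product=6
t=8: arr=0 -> substrate=0 bound=1 product=6
t=9: arr=3 -> substrate=0 bound=3 product=7
t=10: arr=2 -> substrate=2 bound=3 product=7
t=11: arr=0 -> substrate=0 bound=2 product=10
t=12: arr=0 -> substrate=0 bound=2 product=10
t=13: arr=1 -> substrate=0 bound=1 product=12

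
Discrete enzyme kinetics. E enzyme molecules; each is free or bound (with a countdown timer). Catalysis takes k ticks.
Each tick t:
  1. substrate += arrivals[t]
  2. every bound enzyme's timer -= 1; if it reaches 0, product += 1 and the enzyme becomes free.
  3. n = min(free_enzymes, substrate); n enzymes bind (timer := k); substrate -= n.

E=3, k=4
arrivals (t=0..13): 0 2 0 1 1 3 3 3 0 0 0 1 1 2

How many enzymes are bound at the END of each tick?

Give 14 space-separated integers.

Answer: 0 2 2 3 3 3 3 3 3 3 3 3 3 3

Derivation:
t=0: arr=0 -> substrate=0 bound=0 product=0
t=1: arr=2 -> substrate=0 bound=2 product=0
t=2: arr=0 -> substrate=0 bound=2 product=0
t=3: arr=1 -> substrate=0 bound=3 product=0
t=4: arr=1 -> substrate=1 bound=3 product=0
t=5: arr=3 -> substrate=2 bound=3 product=2
t=6: arr=3 -> substrate=5 bound=3 product=2
t=7: arr=3 -> substrate=7 bound=3 product=3
t=8: arr=0 -> substrate=7 bound=3 product=3
t=9: arr=0 -> substrate=5 bound=3 product=5
t=10: arr=0 -> substrate=5 bound=3 product=5
t=11: arr=1 -> substrate=5 bound=3 product=6
t=12: arr=1 -> substrate=6 bound=3 product=6
t=13: arr=2 -> substrate=6 bound=3 product=8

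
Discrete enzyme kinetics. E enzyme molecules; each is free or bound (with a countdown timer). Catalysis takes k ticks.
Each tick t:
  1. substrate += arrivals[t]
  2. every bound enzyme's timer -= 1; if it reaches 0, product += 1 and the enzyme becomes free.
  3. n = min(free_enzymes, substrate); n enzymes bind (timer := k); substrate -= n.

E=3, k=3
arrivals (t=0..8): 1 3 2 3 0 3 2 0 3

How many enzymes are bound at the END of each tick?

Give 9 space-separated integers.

Answer: 1 3 3 3 3 3 3 3 3

Derivation:
t=0: arr=1 -> substrate=0 bound=1 product=0
t=1: arr=3 -> substrate=1 bound=3 product=0
t=2: arr=2 -> substrate=3 bound=3 product=0
t=3: arr=3 -> substrate=5 bound=3 product=1
t=4: arr=0 -> substrate=3 bound=3 product=3
t=5: arr=3 -> substrate=6 bound=3 product=3
t=6: arr=2 -> substrate=7 bound=3 product=4
t=7: arr=0 -> substrate=5 bound=3 product=6
t=8: arr=3 -> substrate=8 bound=3 product=6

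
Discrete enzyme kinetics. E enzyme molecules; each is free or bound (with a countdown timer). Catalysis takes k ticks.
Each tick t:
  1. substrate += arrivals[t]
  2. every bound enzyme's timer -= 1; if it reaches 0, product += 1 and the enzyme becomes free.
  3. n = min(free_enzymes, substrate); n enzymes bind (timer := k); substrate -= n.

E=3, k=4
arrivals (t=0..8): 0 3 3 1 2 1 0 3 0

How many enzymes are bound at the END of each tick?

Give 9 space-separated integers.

Answer: 0 3 3 3 3 3 3 3 3

Derivation:
t=0: arr=0 -> substrate=0 bound=0 product=0
t=1: arr=3 -> substrate=0 bound=3 product=0
t=2: arr=3 -> substrate=3 bound=3 product=0
t=3: arr=1 -> substrate=4 bound=3 product=0
t=4: arr=2 -> substrate=6 bound=3 product=0
t=5: arr=1 -> substrate=4 bound=3 product=3
t=6: arr=0 -> substrate=4 bound=3 product=3
t=7: arr=3 -> substrate=7 bound=3 product=3
t=8: arr=0 -> substrate=7 bound=3 product=3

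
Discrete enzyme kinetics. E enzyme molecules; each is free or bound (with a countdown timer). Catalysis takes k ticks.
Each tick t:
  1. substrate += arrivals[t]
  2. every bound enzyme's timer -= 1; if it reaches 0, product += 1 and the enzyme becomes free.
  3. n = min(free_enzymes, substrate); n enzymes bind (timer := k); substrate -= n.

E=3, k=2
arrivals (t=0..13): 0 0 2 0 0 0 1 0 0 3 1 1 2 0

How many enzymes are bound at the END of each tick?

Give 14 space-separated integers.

Answer: 0 0 2 2 0 0 1 1 0 3 3 2 3 2

Derivation:
t=0: arr=0 -> substrate=0 bound=0 product=0
t=1: arr=0 -> substrate=0 bound=0 product=0
t=2: arr=2 -> substrate=0 bound=2 product=0
t=3: arr=0 -> substrate=0 bound=2 product=0
t=4: arr=0 -> substrate=0 bound=0 product=2
t=5: arr=0 -> substrate=0 bound=0 product=2
t=6: arr=1 -> substrate=0 bound=1 product=2
t=7: arr=0 -> substrate=0 bound=1 product=2
t=8: arr=0 -> substrate=0 bound=0 product=3
t=9: arr=3 -> substrate=0 bound=3 product=3
t=10: arr=1 -> substrate=1 bound=3 product=3
t=11: arr=1 -> substrate=0 bound=2 product=6
t=12: arr=2 -> substrate=1 bound=3 product=6
t=13: arr=0 -> substrate=0 bound=2 product=8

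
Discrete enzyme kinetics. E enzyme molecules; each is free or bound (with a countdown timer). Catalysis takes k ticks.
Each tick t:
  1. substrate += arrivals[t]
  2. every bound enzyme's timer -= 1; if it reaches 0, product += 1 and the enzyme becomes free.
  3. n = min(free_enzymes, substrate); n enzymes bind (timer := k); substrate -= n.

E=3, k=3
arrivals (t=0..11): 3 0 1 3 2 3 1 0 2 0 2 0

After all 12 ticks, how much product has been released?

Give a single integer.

Answer: 9

Derivation:
t=0: arr=3 -> substrate=0 bound=3 product=0
t=1: arr=0 -> substrate=0 bound=3 product=0
t=2: arr=1 -> substrate=1 bound=3 product=0
t=3: arr=3 -> substrate=1 bound=3 product=3
t=4: arr=2 -> substrate=3 bound=3 product=3
t=5: arr=3 -> substrate=6 bound=3 product=3
t=6: arr=1 -> substrate=4 bound=3 product=6
t=7: arr=0 -> substrate=4 bound=3 product=6
t=8: arr=2 -> substrate=6 bound=3 product=6
t=9: arr=0 -> substrate=3 bound=3 product=9
t=10: arr=2 -> substrate=5 bound=3 product=9
t=11: arr=0 -> substrate=5 bound=3 product=9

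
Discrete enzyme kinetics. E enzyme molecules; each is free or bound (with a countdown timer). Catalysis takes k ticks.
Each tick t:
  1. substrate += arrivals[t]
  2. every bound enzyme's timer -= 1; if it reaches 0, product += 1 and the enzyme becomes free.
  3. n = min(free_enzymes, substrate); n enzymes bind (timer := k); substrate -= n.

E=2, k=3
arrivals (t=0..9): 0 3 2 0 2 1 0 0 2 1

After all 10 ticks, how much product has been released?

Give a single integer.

t=0: arr=0 -> substrate=0 bound=0 product=0
t=1: arr=3 -> substrate=1 bound=2 product=0
t=2: arr=2 -> substrate=3 bound=2 product=0
t=3: arr=0 -> substrate=3 bound=2 product=0
t=4: arr=2 -> substrate=3 bound=2 product=2
t=5: arr=1 -> substrate=4 bound=2 product=2
t=6: arr=0 -> substrate=4 bound=2 product=2
t=7: arr=0 -> substrate=2 bound=2 product=4
t=8: arr=2 -> substrate=4 bound=2 product=4
t=9: arr=1 -> substrate=5 bound=2 product=4

Answer: 4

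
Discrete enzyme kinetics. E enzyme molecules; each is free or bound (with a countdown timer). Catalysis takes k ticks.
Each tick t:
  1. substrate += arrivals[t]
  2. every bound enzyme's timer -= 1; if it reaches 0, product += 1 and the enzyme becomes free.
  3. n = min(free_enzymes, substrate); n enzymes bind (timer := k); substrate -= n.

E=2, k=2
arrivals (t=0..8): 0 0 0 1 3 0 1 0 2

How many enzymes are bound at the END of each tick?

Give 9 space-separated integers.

t=0: arr=0 -> substrate=0 bound=0 product=0
t=1: arr=0 -> substrate=0 bound=0 product=0
t=2: arr=0 -> substrate=0 bound=0 product=0
t=3: arr=1 -> substrate=0 bound=1 product=0
t=4: arr=3 -> substrate=2 bound=2 product=0
t=5: arr=0 -> substrate=1 bound=2 product=1
t=6: arr=1 -> substrate=1 bound=2 product=2
t=7: arr=0 -> substrate=0 bound=2 product=3
t=8: arr=2 -> substrate=1 bound=2 product=4

Answer: 0 0 0 1 2 2 2 2 2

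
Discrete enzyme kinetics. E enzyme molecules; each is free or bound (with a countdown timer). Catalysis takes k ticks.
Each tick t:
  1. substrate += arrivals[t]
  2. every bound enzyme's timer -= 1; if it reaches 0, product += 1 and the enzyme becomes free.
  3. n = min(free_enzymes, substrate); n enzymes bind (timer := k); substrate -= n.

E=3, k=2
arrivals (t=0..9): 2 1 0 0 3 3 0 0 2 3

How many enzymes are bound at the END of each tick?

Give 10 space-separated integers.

Answer: 2 3 1 0 3 3 3 3 2 3

Derivation:
t=0: arr=2 -> substrate=0 bound=2 product=0
t=1: arr=1 -> substrate=0 bound=3 product=0
t=2: arr=0 -> substrate=0 bound=1 product=2
t=3: arr=0 -> substrate=0 bound=0 product=3
t=4: arr=3 -> substrate=0 bound=3 product=3
t=5: arr=3 -> substrate=3 bound=3 product=3
t=6: arr=0 -> substrate=0 bound=3 product=6
t=7: arr=0 -> substrate=0 bound=3 product=6
t=8: arr=2 -> substrate=0 bound=2 product=9
t=9: arr=3 -> substrate=2 bound=3 product=9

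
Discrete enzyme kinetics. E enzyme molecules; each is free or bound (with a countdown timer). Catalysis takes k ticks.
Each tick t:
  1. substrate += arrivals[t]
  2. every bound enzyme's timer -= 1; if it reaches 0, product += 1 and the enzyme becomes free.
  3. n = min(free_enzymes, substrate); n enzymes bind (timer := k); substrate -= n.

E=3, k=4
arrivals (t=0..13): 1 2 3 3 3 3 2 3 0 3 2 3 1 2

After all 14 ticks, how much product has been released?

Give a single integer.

t=0: arr=1 -> substrate=0 bound=1 product=0
t=1: arr=2 -> substrate=0 bound=3 product=0
t=2: arr=3 -> substrate=3 bound=3 product=0
t=3: arr=3 -> substrate=6 bound=3 product=0
t=4: arr=3 -> substrate=8 bound=3 product=1
t=5: arr=3 -> substrate=9 bound=3 product=3
t=6: arr=2 -> substrate=11 bound=3 product=3
t=7: arr=3 -> substrate=14 bound=3 product=3
t=8: arr=0 -> substrate=13 bound=3 product=4
t=9: arr=3 -> substrate=14 bound=3 product=6
t=10: arr=2 -> substrate=16 bound=3 product=6
t=11: arr=3 -> substrate=19 bound=3 product=6
t=12: arr=1 -> substrate=19 bound=3 product=7
t=13: arr=2 -> substrate=19 bound=3 product=9

Answer: 9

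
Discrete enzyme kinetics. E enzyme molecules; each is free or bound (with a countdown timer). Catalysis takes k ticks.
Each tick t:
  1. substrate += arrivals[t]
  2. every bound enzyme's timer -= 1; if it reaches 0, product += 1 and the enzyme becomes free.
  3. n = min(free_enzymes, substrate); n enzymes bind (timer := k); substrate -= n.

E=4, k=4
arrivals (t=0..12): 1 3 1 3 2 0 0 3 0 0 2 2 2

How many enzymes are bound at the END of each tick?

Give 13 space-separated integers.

t=0: arr=1 -> substrate=0 bound=1 product=0
t=1: arr=3 -> substrate=0 bound=4 product=0
t=2: arr=1 -> substrate=1 bound=4 product=0
t=3: arr=3 -> substrate=4 bound=4 product=0
t=4: arr=2 -> substrate=5 bound=4 product=1
t=5: arr=0 -> substrate=2 bound=4 product=4
t=6: arr=0 -> substrate=2 bound=4 product=4
t=7: arr=3 -> substrate=5 bound=4 product=4
t=8: arr=0 -> substrate=4 bound=4 product=5
t=9: arr=0 -> substrate=1 bound=4 product=8
t=10: arr=2 -> substrate=3 bound=4 product=8
t=11: arr=2 -> substrate=5 bound=4 product=8
t=12: arr=2 -> substrate=6 bound=4 product=9

Answer: 1 4 4 4 4 4 4 4 4 4 4 4 4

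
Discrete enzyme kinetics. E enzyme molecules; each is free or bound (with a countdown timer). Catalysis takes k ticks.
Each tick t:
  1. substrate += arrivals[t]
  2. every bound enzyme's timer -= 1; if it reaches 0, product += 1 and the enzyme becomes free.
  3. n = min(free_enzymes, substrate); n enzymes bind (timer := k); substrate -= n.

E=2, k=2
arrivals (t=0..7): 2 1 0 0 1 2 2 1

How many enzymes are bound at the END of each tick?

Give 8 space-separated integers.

t=0: arr=2 -> substrate=0 bound=2 product=0
t=1: arr=1 -> substrate=1 bound=2 product=0
t=2: arr=0 -> substrate=0 bound=1 product=2
t=3: arr=0 -> substrate=0 bound=1 product=2
t=4: arr=1 -> substrate=0 bound=1 product=3
t=5: arr=2 -> substrate=1 bound=2 product=3
t=6: arr=2 -> substrate=2 bound=2 product=4
t=7: arr=1 -> substrate=2 bound=2 product=5

Answer: 2 2 1 1 1 2 2 2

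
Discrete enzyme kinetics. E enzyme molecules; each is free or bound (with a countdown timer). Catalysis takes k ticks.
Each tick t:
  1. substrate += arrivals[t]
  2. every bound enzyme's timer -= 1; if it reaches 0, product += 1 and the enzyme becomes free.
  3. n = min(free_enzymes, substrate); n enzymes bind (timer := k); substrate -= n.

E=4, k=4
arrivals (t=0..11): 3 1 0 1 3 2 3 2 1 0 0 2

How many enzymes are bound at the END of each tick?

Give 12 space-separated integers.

t=0: arr=3 -> substrate=0 bound=3 product=0
t=1: arr=1 -> substrate=0 bound=4 product=0
t=2: arr=0 -> substrate=0 bound=4 product=0
t=3: arr=1 -> substrate=1 bound=4 product=0
t=4: arr=3 -> substrate=1 bound=4 product=3
t=5: arr=2 -> substrate=2 bound=4 product=4
t=6: arr=3 -> substrate=5 bound=4 product=4
t=7: arr=2 -> substrate=7 bound=4 product=4
t=8: arr=1 -> substrate=5 bound=4 product=7
t=9: arr=0 -> substrate=4 bound=4 product=8
t=10: arr=0 -> substrate=4 bound=4 product=8
t=11: arr=2 -> substrate=6 bound=4 product=8

Answer: 3 4 4 4 4 4 4 4 4 4 4 4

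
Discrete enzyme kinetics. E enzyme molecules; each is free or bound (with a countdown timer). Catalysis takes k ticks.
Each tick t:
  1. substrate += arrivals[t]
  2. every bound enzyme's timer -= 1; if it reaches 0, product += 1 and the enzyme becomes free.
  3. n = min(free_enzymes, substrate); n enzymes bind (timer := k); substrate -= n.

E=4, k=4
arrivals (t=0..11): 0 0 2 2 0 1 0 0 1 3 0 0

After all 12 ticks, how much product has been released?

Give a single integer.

Answer: 5

Derivation:
t=0: arr=0 -> substrate=0 bound=0 product=0
t=1: arr=0 -> substrate=0 bound=0 product=0
t=2: arr=2 -> substrate=0 bound=2 product=0
t=3: arr=2 -> substrate=0 bound=4 product=0
t=4: arr=0 -> substrate=0 bound=4 product=0
t=5: arr=1 -> substrate=1 bound=4 product=0
t=6: arr=0 -> substrate=0 bound=3 product=2
t=7: arr=0 -> substrate=0 bound=1 product=4
t=8: arr=1 -> substrate=0 bound=2 product=4
t=9: arr=3 -> substrate=1 bound=4 product=4
t=10: arr=0 -> substrate=0 bound=4 product=5
t=11: arr=0 -> substrate=0 bound=4 product=5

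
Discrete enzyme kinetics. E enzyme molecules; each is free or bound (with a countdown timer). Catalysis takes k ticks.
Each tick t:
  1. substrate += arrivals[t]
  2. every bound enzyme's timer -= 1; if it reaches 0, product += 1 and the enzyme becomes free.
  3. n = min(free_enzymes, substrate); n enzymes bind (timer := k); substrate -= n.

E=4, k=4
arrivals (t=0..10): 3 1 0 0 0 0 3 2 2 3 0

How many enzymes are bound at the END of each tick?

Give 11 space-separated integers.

t=0: arr=3 -> substrate=0 bound=3 product=0
t=1: arr=1 -> substrate=0 bound=4 product=0
t=2: arr=0 -> substrate=0 bound=4 product=0
t=3: arr=0 -> substrate=0 bound=4 product=0
t=4: arr=0 -> substrate=0 bound=1 product=3
t=5: arr=0 -> substrate=0 bound=0 product=4
t=6: arr=3 -> substrate=0 bound=3 product=4
t=7: arr=2 -> substrate=1 bound=4 product=4
t=8: arr=2 -> substrate=3 bound=4 product=4
t=9: arr=3 -> substrate=6 bound=4 product=4
t=10: arr=0 -> substrate=3 bound=4 product=7

Answer: 3 4 4 4 1 0 3 4 4 4 4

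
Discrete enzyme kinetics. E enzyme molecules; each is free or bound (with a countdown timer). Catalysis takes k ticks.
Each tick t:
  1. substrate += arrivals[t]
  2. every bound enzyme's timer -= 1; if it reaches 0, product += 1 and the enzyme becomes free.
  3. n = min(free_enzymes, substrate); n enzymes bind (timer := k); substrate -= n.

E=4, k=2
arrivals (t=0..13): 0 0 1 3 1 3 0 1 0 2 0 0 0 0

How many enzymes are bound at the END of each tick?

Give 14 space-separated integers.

t=0: arr=0 -> substrate=0 bound=0 product=0
t=1: arr=0 -> substrate=0 bound=0 product=0
t=2: arr=1 -> substrate=0 bound=1 product=0
t=3: arr=3 -> substrate=0 bound=4 product=0
t=4: arr=1 -> substrate=0 bound=4 product=1
t=5: arr=3 -> substrate=0 bound=4 product=4
t=6: arr=0 -> substrate=0 bound=3 product=5
t=7: arr=1 -> substrate=0 bound=1 product=8
t=8: arr=0 -> substrate=0 bound=1 product=8
t=9: arr=2 -> substrate=0 bound=2 product=9
t=10: arr=0 -> substrate=0 bound=2 product=9
t=11: arr=0 -> substrate=0 bound=0 product=11
t=12: arr=0 -> substrate=0 bound=0 product=11
t=13: arr=0 -> substrate=0 bound=0 product=11

Answer: 0 0 1 4 4 4 3 1 1 2 2 0 0 0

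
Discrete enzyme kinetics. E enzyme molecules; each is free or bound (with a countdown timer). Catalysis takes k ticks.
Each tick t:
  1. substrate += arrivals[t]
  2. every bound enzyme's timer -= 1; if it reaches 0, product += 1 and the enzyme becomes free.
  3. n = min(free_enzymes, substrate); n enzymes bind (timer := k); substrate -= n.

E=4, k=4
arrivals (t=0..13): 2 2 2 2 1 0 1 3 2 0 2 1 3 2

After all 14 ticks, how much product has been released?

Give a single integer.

Answer: 12

Derivation:
t=0: arr=2 -> substrate=0 bound=2 product=0
t=1: arr=2 -> substrate=0 bound=4 product=0
t=2: arr=2 -> substrate=2 bound=4 product=0
t=3: arr=2 -> substrate=4 bound=4 product=0
t=4: arr=1 -> substrate=3 bound=4 product=2
t=5: arr=0 -> substrate=1 bound=4 product=4
t=6: arr=1 -> substrate=2 bound=4 product=4
t=7: arr=3 -> substrate=5 bound=4 product=4
t=8: arr=2 -> substrate=5 bound=4 product=6
t=9: arr=0 -> substrate=3 bound=4 product=8
t=10: arr=2 -> substrate=5 bound=4 product=8
t=11: arr=1 -> substrate=6 bound=4 product=8
t=12: arr=3 -> substrate=7 bound=4 product=10
t=13: arr=2 -> substrate=7 bound=4 product=12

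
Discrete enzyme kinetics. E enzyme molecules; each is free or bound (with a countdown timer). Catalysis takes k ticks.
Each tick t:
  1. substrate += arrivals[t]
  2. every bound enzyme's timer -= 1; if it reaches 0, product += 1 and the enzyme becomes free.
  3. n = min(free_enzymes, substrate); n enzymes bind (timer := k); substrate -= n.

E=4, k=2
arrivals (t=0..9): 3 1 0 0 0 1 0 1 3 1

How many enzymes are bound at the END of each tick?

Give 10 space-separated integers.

t=0: arr=3 -> substrate=0 bound=3 product=0
t=1: arr=1 -> substrate=0 bound=4 product=0
t=2: arr=0 -> substrate=0 bound=1 product=3
t=3: arr=0 -> substrate=0 bound=0 product=4
t=4: arr=0 -> substrate=0 bound=0 product=4
t=5: arr=1 -> substrate=0 bound=1 product=4
t=6: arr=0 -> substrate=0 bound=1 product=4
t=7: arr=1 -> substrate=0 bound=1 product=5
t=8: arr=3 -> substrate=0 bound=4 product=5
t=9: arr=1 -> substrate=0 bound=4 product=6

Answer: 3 4 1 0 0 1 1 1 4 4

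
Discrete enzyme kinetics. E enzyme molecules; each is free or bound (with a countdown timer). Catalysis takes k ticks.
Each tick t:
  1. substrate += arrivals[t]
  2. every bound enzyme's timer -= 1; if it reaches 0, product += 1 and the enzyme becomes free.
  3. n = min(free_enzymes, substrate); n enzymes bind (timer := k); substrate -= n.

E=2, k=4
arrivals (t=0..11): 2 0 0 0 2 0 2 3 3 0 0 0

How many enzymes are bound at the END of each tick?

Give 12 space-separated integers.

Answer: 2 2 2 2 2 2 2 2 2 2 2 2

Derivation:
t=0: arr=2 -> substrate=0 bound=2 product=0
t=1: arr=0 -> substrate=0 bound=2 product=0
t=2: arr=0 -> substrate=0 bound=2 product=0
t=3: arr=0 -> substrate=0 bound=2 product=0
t=4: arr=2 -> substrate=0 bound=2 product=2
t=5: arr=0 -> substrate=0 bound=2 product=2
t=6: arr=2 -> substrate=2 bound=2 product=2
t=7: arr=3 -> substrate=5 bound=2 product=2
t=8: arr=3 -> substrate=6 bound=2 product=4
t=9: arr=0 -> substrate=6 bound=2 product=4
t=10: arr=0 -> substrate=6 bound=2 product=4
t=11: arr=0 -> substrate=6 bound=2 product=4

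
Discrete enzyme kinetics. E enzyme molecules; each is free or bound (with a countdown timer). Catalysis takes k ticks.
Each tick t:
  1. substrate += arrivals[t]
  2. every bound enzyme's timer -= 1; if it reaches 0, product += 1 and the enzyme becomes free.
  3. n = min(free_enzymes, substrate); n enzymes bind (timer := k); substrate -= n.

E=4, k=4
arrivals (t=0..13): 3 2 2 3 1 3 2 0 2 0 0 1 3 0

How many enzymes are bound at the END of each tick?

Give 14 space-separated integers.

t=0: arr=3 -> substrate=0 bound=3 product=0
t=1: arr=2 -> substrate=1 bound=4 product=0
t=2: arr=2 -> substrate=3 bound=4 product=0
t=3: arr=3 -> substrate=6 bound=4 product=0
t=4: arr=1 -> substrate=4 bound=4 product=3
t=5: arr=3 -> substrate=6 bound=4 product=4
t=6: arr=2 -> substrate=8 bound=4 product=4
t=7: arr=0 -> substrate=8 bound=4 product=4
t=8: arr=2 -> substrate=7 bound=4 product=7
t=9: arr=0 -> substrate=6 bound=4 product=8
t=10: arr=0 -> substrate=6 bound=4 product=8
t=11: arr=1 -> substrate=7 bound=4 product=8
t=12: arr=3 -> substrate=7 bound=4 product=11
t=13: arr=0 -> substrate=6 bound=4 product=12

Answer: 3 4 4 4 4 4 4 4 4 4 4 4 4 4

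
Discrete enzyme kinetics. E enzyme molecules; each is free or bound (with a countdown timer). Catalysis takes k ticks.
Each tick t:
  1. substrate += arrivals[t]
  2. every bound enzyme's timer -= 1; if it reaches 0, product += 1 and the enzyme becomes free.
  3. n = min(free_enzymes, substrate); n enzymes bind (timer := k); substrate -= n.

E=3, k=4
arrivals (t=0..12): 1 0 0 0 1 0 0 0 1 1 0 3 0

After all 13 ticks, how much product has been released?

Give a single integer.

t=0: arr=1 -> substrate=0 bound=1 product=0
t=1: arr=0 -> substrate=0 bound=1 product=0
t=2: arr=0 -> substrate=0 bound=1 product=0
t=3: arr=0 -> substrate=0 bound=1 product=0
t=4: arr=1 -> substrate=0 bound=1 product=1
t=5: arr=0 -> substrate=0 bound=1 product=1
t=6: arr=0 -> substrate=0 bound=1 product=1
t=7: arr=0 -> substrate=0 bound=1 product=1
t=8: arr=1 -> substrate=0 bound=1 product=2
t=9: arr=1 -> substrate=0 bound=2 product=2
t=10: arr=0 -> substrate=0 bound=2 product=2
t=11: arr=3 -> substrate=2 bound=3 product=2
t=12: arr=0 -> substrate=1 bound=3 product=3

Answer: 3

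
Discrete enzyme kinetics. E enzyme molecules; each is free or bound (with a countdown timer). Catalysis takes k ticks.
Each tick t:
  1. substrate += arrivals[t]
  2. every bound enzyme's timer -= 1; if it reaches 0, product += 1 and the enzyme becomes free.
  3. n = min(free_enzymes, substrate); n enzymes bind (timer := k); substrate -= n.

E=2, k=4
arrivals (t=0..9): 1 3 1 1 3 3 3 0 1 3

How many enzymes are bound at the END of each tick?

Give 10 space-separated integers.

Answer: 1 2 2 2 2 2 2 2 2 2

Derivation:
t=0: arr=1 -> substrate=0 bound=1 product=0
t=1: arr=3 -> substrate=2 bound=2 product=0
t=2: arr=1 -> substrate=3 bound=2 product=0
t=3: arr=1 -> substrate=4 bound=2 product=0
t=4: arr=3 -> substrate=6 bound=2 product=1
t=5: arr=3 -> substrate=8 bound=2 product=2
t=6: arr=3 -> substrate=11 bound=2 product=2
t=7: arr=0 -> substrate=11 bound=2 product=2
t=8: arr=1 -> substrate=11 bound=2 product=3
t=9: arr=3 -> substrate=13 bound=2 product=4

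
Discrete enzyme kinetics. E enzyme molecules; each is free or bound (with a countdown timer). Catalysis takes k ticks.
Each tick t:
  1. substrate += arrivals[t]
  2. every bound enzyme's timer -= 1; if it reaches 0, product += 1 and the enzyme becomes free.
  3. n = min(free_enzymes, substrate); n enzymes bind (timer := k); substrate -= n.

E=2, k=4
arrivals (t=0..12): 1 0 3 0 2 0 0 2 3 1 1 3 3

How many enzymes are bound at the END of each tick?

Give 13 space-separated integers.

t=0: arr=1 -> substrate=0 bound=1 product=0
t=1: arr=0 -> substrate=0 bound=1 product=0
t=2: arr=3 -> substrate=2 bound=2 product=0
t=3: arr=0 -> substrate=2 bound=2 product=0
t=4: arr=2 -> substrate=3 bound=2 product=1
t=5: arr=0 -> substrate=3 bound=2 product=1
t=6: arr=0 -> substrate=2 bound=2 product=2
t=7: arr=2 -> substrate=4 bound=2 product=2
t=8: arr=3 -> substrate=6 bound=2 product=3
t=9: arr=1 -> substrate=7 bound=2 product=3
t=10: arr=1 -> substrate=7 bound=2 product=4
t=11: arr=3 -> substrate=10 bound=2 product=4
t=12: arr=3 -> substrate=12 bound=2 product=5

Answer: 1 1 2 2 2 2 2 2 2 2 2 2 2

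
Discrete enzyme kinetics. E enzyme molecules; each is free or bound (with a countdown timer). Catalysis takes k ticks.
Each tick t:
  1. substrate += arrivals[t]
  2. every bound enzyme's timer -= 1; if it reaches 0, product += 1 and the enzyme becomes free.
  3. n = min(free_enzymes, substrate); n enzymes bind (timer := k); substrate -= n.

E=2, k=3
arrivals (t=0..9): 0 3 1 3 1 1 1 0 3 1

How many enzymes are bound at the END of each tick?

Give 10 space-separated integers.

Answer: 0 2 2 2 2 2 2 2 2 2

Derivation:
t=0: arr=0 -> substrate=0 bound=0 product=0
t=1: arr=3 -> substrate=1 bound=2 product=0
t=2: arr=1 -> substrate=2 bound=2 product=0
t=3: arr=3 -> substrate=5 bound=2 product=0
t=4: arr=1 -> substrate=4 bound=2 product=2
t=5: arr=1 -> substrate=5 bound=2 product=2
t=6: arr=1 -> substrate=6 bound=2 product=2
t=7: arr=0 -> substrate=4 bound=2 product=4
t=8: arr=3 -> substrate=7 bound=2 product=4
t=9: arr=1 -> substrate=8 bound=2 product=4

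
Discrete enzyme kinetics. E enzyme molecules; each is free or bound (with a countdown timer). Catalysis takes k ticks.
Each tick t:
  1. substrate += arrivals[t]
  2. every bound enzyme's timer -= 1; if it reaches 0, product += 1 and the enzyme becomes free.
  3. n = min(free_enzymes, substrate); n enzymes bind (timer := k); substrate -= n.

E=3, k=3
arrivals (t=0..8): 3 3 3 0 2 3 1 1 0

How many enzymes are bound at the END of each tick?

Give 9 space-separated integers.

Answer: 3 3 3 3 3 3 3 3 3

Derivation:
t=0: arr=3 -> substrate=0 bound=3 product=0
t=1: arr=3 -> substrate=3 bound=3 product=0
t=2: arr=3 -> substrate=6 bound=3 product=0
t=3: arr=0 -> substrate=3 bound=3 product=3
t=4: arr=2 -> substrate=5 bound=3 product=3
t=5: arr=3 -> substrate=8 bound=3 product=3
t=6: arr=1 -> substrate=6 bound=3 product=6
t=7: arr=1 -> substrate=7 bound=3 product=6
t=8: arr=0 -> substrate=7 bound=3 product=6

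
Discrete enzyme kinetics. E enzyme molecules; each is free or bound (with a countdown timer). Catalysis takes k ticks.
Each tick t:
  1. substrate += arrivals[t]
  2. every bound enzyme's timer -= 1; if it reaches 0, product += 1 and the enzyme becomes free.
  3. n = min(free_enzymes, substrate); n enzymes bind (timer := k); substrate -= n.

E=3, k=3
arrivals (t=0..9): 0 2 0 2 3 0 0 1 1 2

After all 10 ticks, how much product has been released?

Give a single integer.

Answer: 6

Derivation:
t=0: arr=0 -> substrate=0 bound=0 product=0
t=1: arr=2 -> substrate=0 bound=2 product=0
t=2: arr=0 -> substrate=0 bound=2 product=0
t=3: arr=2 -> substrate=1 bound=3 product=0
t=4: arr=3 -> substrate=2 bound=3 product=2
t=5: arr=0 -> substrate=2 bound=3 product=2
t=6: arr=0 -> substrate=1 bound=3 product=3
t=7: arr=1 -> substrate=0 bound=3 product=5
t=8: arr=1 -> substrate=1 bound=3 product=5
t=9: arr=2 -> substrate=2 bound=3 product=6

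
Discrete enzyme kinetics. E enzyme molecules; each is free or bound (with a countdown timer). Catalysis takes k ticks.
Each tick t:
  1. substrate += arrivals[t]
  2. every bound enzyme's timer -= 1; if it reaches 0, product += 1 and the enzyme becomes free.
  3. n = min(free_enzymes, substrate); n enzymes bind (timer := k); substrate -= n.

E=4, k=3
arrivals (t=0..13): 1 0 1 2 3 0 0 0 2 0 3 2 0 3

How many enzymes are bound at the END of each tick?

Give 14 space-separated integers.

t=0: arr=1 -> substrate=0 bound=1 product=0
t=1: arr=0 -> substrate=0 bound=1 product=0
t=2: arr=1 -> substrate=0 bound=2 product=0
t=3: arr=2 -> substrate=0 bound=3 product=1
t=4: arr=3 -> substrate=2 bound=4 product=1
t=5: arr=0 -> substrate=1 bound=4 product=2
t=6: arr=0 -> substrate=0 bound=3 product=4
t=7: arr=0 -> substrate=0 bound=2 product=5
t=8: arr=2 -> substrate=0 bound=3 product=6
t=9: arr=0 -> substrate=0 bound=2 product=7
t=10: arr=3 -> substrate=1 bound=4 product=7
t=11: arr=2 -> substrate=1 bound=4 product=9
t=12: arr=0 -> substrate=1 bound=4 product=9
t=13: arr=3 -> substrate=2 bound=4 product=11

Answer: 1 1 2 3 4 4 3 2 3 2 4 4 4 4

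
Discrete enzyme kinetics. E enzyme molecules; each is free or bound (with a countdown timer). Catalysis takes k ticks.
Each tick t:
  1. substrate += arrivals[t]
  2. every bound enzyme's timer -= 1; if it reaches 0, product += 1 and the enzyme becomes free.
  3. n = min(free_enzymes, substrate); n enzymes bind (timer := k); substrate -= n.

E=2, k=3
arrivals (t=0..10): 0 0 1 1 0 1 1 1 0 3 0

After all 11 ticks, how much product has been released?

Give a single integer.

Answer: 4

Derivation:
t=0: arr=0 -> substrate=0 bound=0 product=0
t=1: arr=0 -> substrate=0 bound=0 product=0
t=2: arr=1 -> substrate=0 bound=1 product=0
t=3: arr=1 -> substrate=0 bound=2 product=0
t=4: arr=0 -> substrate=0 bound=2 product=0
t=5: arr=1 -> substrate=0 bound=2 product=1
t=6: arr=1 -> substrate=0 bound=2 product=2
t=7: arr=1 -> substrate=1 bound=2 product=2
t=8: arr=0 -> substrate=0 bound=2 product=3
t=9: arr=3 -> substrate=2 bound=2 product=4
t=10: arr=0 -> substrate=2 bound=2 product=4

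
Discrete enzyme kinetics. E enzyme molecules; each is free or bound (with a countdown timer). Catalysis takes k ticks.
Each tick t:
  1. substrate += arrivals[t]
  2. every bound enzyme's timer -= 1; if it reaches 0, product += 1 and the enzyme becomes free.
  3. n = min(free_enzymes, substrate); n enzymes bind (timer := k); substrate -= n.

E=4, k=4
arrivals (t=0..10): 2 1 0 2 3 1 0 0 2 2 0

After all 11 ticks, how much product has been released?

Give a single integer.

Answer: 7

Derivation:
t=0: arr=2 -> substrate=0 bound=2 product=0
t=1: arr=1 -> substrate=0 bound=3 product=0
t=2: arr=0 -> substrate=0 bound=3 product=0
t=3: arr=2 -> substrate=1 bound=4 product=0
t=4: arr=3 -> substrate=2 bound=4 product=2
t=5: arr=1 -> substrate=2 bound=4 product=3
t=6: arr=0 -> substrate=2 bound=4 product=3
t=7: arr=0 -> substrate=1 bound=4 product=4
t=8: arr=2 -> substrate=1 bound=4 product=6
t=9: arr=2 -> substrate=2 bound=4 product=7
t=10: arr=0 -> substrate=2 bound=4 product=7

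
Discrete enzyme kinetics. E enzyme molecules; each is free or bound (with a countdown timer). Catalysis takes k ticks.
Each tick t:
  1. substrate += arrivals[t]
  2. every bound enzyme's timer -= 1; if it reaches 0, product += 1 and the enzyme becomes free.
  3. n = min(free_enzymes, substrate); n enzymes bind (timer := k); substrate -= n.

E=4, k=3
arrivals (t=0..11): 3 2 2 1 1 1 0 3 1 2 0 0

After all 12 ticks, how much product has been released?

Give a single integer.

Answer: 12

Derivation:
t=0: arr=3 -> substrate=0 bound=3 product=0
t=1: arr=2 -> substrate=1 bound=4 product=0
t=2: arr=2 -> substrate=3 bound=4 product=0
t=3: arr=1 -> substrate=1 bound=4 product=3
t=4: arr=1 -> substrate=1 bound=4 product=4
t=5: arr=1 -> substrate=2 bound=4 product=4
t=6: arr=0 -> substrate=0 bound=3 product=7
t=7: arr=3 -> substrate=1 bound=4 product=8
t=8: arr=1 -> substrate=2 bound=4 product=8
t=9: arr=2 -> substrate=2 bound=4 product=10
t=10: arr=0 -> substrate=0 bound=4 product=12
t=11: arr=0 -> substrate=0 bound=4 product=12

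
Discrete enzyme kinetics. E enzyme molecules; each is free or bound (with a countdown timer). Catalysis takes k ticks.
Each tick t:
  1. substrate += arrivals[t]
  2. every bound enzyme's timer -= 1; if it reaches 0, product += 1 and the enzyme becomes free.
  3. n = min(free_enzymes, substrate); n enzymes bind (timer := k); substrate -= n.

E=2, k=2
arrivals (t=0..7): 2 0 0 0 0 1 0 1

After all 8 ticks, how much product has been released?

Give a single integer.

t=0: arr=2 -> substrate=0 bound=2 product=0
t=1: arr=0 -> substrate=0 bound=2 product=0
t=2: arr=0 -> substrate=0 bound=0 product=2
t=3: arr=0 -> substrate=0 bound=0 product=2
t=4: arr=0 -> substrate=0 bound=0 product=2
t=5: arr=1 -> substrate=0 bound=1 product=2
t=6: arr=0 -> substrate=0 bound=1 product=2
t=7: arr=1 -> substrate=0 bound=1 product=3

Answer: 3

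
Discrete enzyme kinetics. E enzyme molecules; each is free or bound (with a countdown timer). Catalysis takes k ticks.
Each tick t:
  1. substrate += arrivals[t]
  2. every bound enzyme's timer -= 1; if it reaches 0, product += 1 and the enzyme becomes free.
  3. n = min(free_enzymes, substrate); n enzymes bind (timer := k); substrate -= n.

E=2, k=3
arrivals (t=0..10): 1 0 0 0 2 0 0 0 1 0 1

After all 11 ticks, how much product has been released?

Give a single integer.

t=0: arr=1 -> substrate=0 bound=1 product=0
t=1: arr=0 -> substrate=0 bound=1 product=0
t=2: arr=0 -> substrate=0 bound=1 product=0
t=3: arr=0 -> substrate=0 bound=0 product=1
t=4: arr=2 -> substrate=0 bound=2 product=1
t=5: arr=0 -> substrate=0 bound=2 product=1
t=6: arr=0 -> substrate=0 bound=2 product=1
t=7: arr=0 -> substrate=0 bound=0 product=3
t=8: arr=1 -> substrate=0 bound=1 product=3
t=9: arr=0 -> substrate=0 bound=1 product=3
t=10: arr=1 -> substrate=0 bound=2 product=3

Answer: 3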